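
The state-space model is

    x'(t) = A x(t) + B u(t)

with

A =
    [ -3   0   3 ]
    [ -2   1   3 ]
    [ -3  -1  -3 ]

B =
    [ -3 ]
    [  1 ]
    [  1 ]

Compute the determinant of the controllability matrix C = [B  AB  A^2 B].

AB = [[12], [10], [5]]
A^2B = [[-21], [1], [-61]]
Controllability matrix C = [B  AB  A^2B] = [[-3, 12, -21], [1, 10, 1], [1, 5, -61]]
Expanding along the first row, det(C) = (-3)·(10·(-61) - 1·5) - 12·(1·(-61) - 1·1) + (-21)·(1·5 - 10·1) = (-3)·(-615) - 12·(-62) + (-21)·(-5) = 2694
Since det(C) ≠ 0, rank(C) = 3 and the system is completely controllable.

2694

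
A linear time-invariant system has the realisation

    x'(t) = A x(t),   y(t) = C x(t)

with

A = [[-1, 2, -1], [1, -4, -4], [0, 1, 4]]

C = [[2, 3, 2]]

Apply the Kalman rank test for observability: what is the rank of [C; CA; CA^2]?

3

CA = [[1, -6, -6]]
CA^2 = [[-7, 20, -1]]
Observability matrix O = [C; CA; CA^2] = [[2, 3, 2], [1, -6, -6], [-7, 20, -1]]
det(O) = 2·((-6)·(-1) - (-6)·20) - 3·(1·(-1) - (-6)·(-7)) + 2·(1·20 - (-6)·(-7)) = 2·126 - 3·(-43) + 2·(-22) = 337 ≠ 0, so rank(O) = 3.
rank(O) = 3 = n, so the pair (A, C) is completely observable.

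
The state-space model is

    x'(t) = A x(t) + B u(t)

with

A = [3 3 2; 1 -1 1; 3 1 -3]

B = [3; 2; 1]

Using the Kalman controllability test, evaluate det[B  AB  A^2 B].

49

AB = [[17], [2], [8]]
A^2B = [[73], [23], [29]]
Controllability matrix C = [B  AB  A^2B] = [[3, 17, 73], [2, 2, 23], [1, 8, 29]]
Expanding along the first row, det(C) = 3·(2·29 - 23·8) - 17·(2·29 - 23·1) + 73·(2·8 - 2·1) = 3·(-126) - 17·35 + 73·14 = 49
Since det(C) ≠ 0, rank(C) = 3 and the system is completely controllable.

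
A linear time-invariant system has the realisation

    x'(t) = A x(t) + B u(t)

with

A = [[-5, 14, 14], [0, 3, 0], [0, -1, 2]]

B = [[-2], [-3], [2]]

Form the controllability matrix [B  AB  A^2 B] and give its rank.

AB = [[-4], [-9], [7]]
A^2B = [[-8], [-27], [23]]
Controllability matrix C = [B  AB  A^2B] = [[-2, -4, -8], [-3, -9, -27], [2, 7, 23]]
The rows r1, r2, r3 of C are linearly dependent: -r1 + 2·r2 + 2·r3 = 0 (check each entry), so rank(C) ≤ 2.
The 2×2 minor from rows 1, 2, columns 1, 2 is (-2)·(-9) - (-4)·(-3) = 18 - 12 = 6 ≠ 0, so rank(C) = 2.
rank(C) = 2 < n = 3, so the pair (A, B) is not completely controllable.

2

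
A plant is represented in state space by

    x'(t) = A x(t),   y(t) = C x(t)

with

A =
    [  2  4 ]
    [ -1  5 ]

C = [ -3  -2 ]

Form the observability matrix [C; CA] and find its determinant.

58

CA = [[-4, -22]]
Observability matrix O = [C; CA] = [[-3, -2], [-4, -22]]
det(O) = (-3)·(-22) - (-2)·(-4) = 66 - 8 = 58
Since det(O) ≠ 0, rank(O) = 2 and the system is completely observable.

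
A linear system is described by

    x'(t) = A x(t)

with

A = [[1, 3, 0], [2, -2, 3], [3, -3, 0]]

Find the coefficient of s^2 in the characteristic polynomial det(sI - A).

1

Expand det(sI - A) for the 3×3 matrix.
p(s) = s^3 + s^2 + s - 36.
(Check: constant term = det(-A) = (-1)^3 det A = -36; coefficient of s^2 = -tr A = 1.)
The coefficient of s^2 is 1.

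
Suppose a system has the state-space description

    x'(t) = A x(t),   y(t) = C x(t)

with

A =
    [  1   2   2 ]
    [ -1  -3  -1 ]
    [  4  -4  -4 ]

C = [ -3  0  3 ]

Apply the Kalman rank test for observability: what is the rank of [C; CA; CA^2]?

3

CA = [[9, -18, -18]]
CA^2 = [[-45, 144, 108]]
Observability matrix O = [C; CA; CA^2] = [[-3, 0, 3], [9, -18, -18], [-45, 144, 108]]
det(O) = (-3)·((-18)·108 - (-18)·144) - 0·(9·108 - (-18)·(-45)) + 3·(9·144 - (-18)·(-45)) = (-3)·648 - 0·162 + 3·486 = -486 ≠ 0, so rank(O) = 3.
rank(O) = 3 = n, so the pair (A, C) is completely observable.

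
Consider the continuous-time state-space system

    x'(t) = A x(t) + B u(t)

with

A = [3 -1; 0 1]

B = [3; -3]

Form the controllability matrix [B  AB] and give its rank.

2

AB = [[12], [-3]]
Controllability matrix C = [B  AB] = [[3, 12], [-3, -3]]
det(C) = 3·(-3) - 12·(-3) = -9 - (-36) = 27 ≠ 0, so rank(C) = 2.
rank(C) = 2 = n, so the pair (A, B) is completely controllable.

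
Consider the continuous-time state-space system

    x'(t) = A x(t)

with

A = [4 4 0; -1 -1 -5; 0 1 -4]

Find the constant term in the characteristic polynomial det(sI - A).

-20

Expand det(sI - A) for the 3×3 matrix.
p(s) = s^3 + s^2 - 7s - 20.
(Check: constant term = det(-A) = (-1)^3 det A = -20; coefficient of s^2 = -tr A = 1.)
The constant term is -20.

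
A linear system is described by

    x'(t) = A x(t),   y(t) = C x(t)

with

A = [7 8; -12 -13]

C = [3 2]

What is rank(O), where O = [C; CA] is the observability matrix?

CA = [[-3, -2]]
Observability matrix O = [C; CA] = [[3, 2], [-3, -2]]
Every row of O is a scalar multiple of row 1 = [3, 2] (multipliers 1, -1), so the rows span a one-dimensional space.
O ≠ 0, hence rank(O) = 1.
rank(O) = 1 < n = 2, so the pair (A, C) is not completely observable.

1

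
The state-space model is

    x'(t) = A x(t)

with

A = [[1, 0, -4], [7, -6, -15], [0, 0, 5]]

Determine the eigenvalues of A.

-6, 1, 5

det(sI - A) = s^3 - (tr A)s^2 + (M11 + M22 + M33)s - det A, where Mii is the 2×2 principal minor of A obtained by deleting row i and column i.
tr A = 1 + (-6) + 5 = 0; M11 = (-6)·5 - (-15)·0 = -30 - 0 = -30; M22 = 1·5 - (-4)·0 = 5 - 0 = 5; M33 = 1·(-6) - 0·7 = -6 - 0 = -6; sum of minors = -31.
det A = 1·((-6)·5 - (-15)·0) - 0·(7·5 - (-15)·0) + (-4)·(7·0 - (-6)·0) = 1·(-30) - 0·35 + (-4)·0 = -30.
So p(s) = det(sI - A) = s^3 - 31s + 30.
Rational-root test: any integer root divides 30. Testing small divisors, s = 1 works: p(1) = 1 + 0 + (-31) + 30 = 0, so (s - 1) is a factor.
Dividing, p(s) = (s - 1)(s^2 + s - 30).
Factor s^2 + s - 30: two numbers with sum -1 and product -30 are 5 and -6, so s^2 + s - 30 = (s - 5)(s + 6).
Hence p(s) = (s - 5) (s - 1) (s + 6), with roots -6, 1, 5.
At least one eigenvalue has non-negative real part, so the system is not asymptotically stable.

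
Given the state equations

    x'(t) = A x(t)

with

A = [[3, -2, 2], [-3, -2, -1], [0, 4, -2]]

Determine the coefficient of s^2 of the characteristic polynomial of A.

Expand det(sI - A) for the 3×3 matrix.
p(s) = s^3 + s^2 - 10s - 12.
(Check: constant term = det(-A) = (-1)^3 det A = -12; coefficient of s^2 = -tr A = 1.)
The coefficient of s^2 is 1.

1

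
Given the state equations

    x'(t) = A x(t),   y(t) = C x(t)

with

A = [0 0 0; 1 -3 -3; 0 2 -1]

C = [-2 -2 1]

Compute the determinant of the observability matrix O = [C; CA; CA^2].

CA = [[-2, 8, 5]]
CA^2 = [[8, -14, -29]]
Observability matrix O = [C; CA; CA^2] = [[-2, -2, 1], [-2, 8, 5], [8, -14, -29]]
Expanding along the first row, det(O) = (-2)·(8·(-29) - 5·(-14)) - (-2)·((-2)·(-29) - 5·8) + 1·((-2)·(-14) - 8·8) = (-2)·(-162) - (-2)·18 + 1·(-36) = 324
Since det(O) ≠ 0, rank(O) = 3 and the system is completely observable.

324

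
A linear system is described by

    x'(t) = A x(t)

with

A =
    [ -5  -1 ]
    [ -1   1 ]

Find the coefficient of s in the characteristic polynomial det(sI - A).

For a 2×2 matrix, det(sI - A) = s^2 - (tr A)s + det A.
tr A = -4, det A = -6.
So p(s) = s^2 + 4s - 6.
The coefficient of s is 4.

4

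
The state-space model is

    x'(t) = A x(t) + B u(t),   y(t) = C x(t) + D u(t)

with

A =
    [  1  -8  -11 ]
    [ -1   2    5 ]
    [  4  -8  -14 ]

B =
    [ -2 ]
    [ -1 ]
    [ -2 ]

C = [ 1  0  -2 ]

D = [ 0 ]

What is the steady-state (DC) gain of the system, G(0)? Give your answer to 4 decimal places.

-1.0000

G(0) = C(-A)^{-1}B + D = -C A^{-1} B + D.
det A = -36, so A^{-1} = (1/-36)·adj(A) = [[-1/3, 2/3, 1/2], [-1/6, -5/6, -1/6], [0, 2/3, 1/6]]
A^{-1} B = [-1, 3/2, -1]^T
C A^{-1} B = 1
G(0) = D - C A^{-1} B = 0 - (1) = -1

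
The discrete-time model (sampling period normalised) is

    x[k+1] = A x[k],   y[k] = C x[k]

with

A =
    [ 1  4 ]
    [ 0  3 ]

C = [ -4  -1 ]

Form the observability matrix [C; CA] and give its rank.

2

CA = [[-4, -19]]
Observability matrix O = [C; CA] = [[-4, -1], [-4, -19]]
det(O) = (-4)·(-19) - (-1)·(-4) = 76 - 4 = 72 ≠ 0, so rank(O) = 2.
rank(O) = 2 = n, so the pair (A, C) is completely observable.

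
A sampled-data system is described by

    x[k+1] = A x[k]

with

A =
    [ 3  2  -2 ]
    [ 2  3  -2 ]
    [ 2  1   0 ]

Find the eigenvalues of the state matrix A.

1, 2, 3

det(zI - A) = z^3 - (tr A)z^2 + (M11 + M22 + M33)z - det A, where Mii is the 2×2 principal minor of A obtained by deleting row i and column i.
tr A = 3 + 3 + 0 = 6; M11 = 3·0 - (-2)·1 = 0 - (-2) = 2; M22 = 3·0 - (-2)·2 = 0 - (-4) = 4; M33 = 3·3 - 2·2 = 9 - 4 = 5; sum of minors = 11.
det A = 3·(3·0 - (-2)·1) - 2·(2·0 - (-2)·2) + (-2)·(2·1 - 3·2) = 3·2 - 2·4 + (-2)·(-4) = 6.
So p(z) = det(zI - A) = z^3 - 6z^2 + 11z - 6.
Rational-root test: any integer root divides -6. Testing small divisors, z = 1 works: p(1) = 1 + (-6) + 11 + (-6) = 0, so (z - 1) is a factor.
Dividing, p(z) = (z - 1)(z^2 - 5z + 6).
Factor z^2 - 5z + 6: two numbers with sum 5 and product 6 are 3 and 2, so z^2 - 5z + 6 = (z - 3)(z - 2).
Hence p(z) = (z - 3) (z - 2) (z - 1), with roots 1, 2, 3.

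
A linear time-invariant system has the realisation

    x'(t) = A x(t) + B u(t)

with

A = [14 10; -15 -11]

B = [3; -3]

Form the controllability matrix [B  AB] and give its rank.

1

AB = [[12], [-12]]
Controllability matrix C = [B  AB] = [[3, 12], [-3, -12]]
Every column of C is a scalar multiple of column 1 = [3, -3] (multipliers 1, 4), so the columns span a one-dimensional space.
C ≠ 0, hence rank(C) = 1.
rank(C) = 1 < n = 2, so the pair (A, B) is not completely controllable.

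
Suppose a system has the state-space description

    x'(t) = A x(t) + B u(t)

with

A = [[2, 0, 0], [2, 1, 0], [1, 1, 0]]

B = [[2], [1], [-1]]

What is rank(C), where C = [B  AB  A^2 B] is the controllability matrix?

AB = [[4], [5], [3]]
A^2B = [[8], [13], [9]]
Controllability matrix C = [B  AB  A^2B] = [[2, 4, 8], [1, 5, 13], [-1, 3, 9]]
det(C) = 2·(5·9 - 13·3) - 4·(1·9 - 13·(-1)) + 8·(1·3 - 5·(-1)) = 2·6 - 4·22 + 8·8 = -12 ≠ 0, so rank(C) = 3.
rank(C) = 3 = n, so the pair (A, B) is completely controllable.

3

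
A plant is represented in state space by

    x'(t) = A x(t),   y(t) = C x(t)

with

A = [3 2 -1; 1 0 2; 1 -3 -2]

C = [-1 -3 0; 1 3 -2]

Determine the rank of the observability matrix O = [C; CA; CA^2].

CA = [[-6, -2, -5], [4, 8, 9]]
CA^2 = [[-25, 3, 12], [29, -19, -6]]
Observability matrix O = [C; CA; CA^2] = [[-1, -3, 0], [1, 3, -2], [-6, -2, -5], [4, 8, 9], [-25, 3, 12], [29, -19, -6]]
Take the 3×3 submatrix of O formed by rows 1, 2, 3: [[-1, -3, 0], [1, 3, -2], [-6, -2, -5]]. Its determinant is (-1)·(3·(-5) - (-2)·(-2)) - (-3)·(1·(-5) - (-2)·(-6)) + 0·(1·(-2) - 3·(-6)) = (-1)·(-19) - (-3)·(-17) + 0·16 = -32 ≠ 0.
So rank(O) ≥ 3; since O has 3 columns, rank(O) = 3.
rank(O) = 3 = n, so the pair (A, C) is completely observable.

3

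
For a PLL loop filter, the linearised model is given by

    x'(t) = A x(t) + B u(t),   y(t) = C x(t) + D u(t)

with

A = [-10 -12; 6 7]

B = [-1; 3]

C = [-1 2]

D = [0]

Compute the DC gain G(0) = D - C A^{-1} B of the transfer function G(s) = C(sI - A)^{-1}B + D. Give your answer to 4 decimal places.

38.5000

G(0) = C(-A)^{-1}B + D = -C A^{-1} B + D.
det A = 2, so A^{-1} = (1/2)·adj(A) = [[7/2, 6], [-3, -5]]
A^{-1} B = [29/2, -12]^T
C A^{-1} B = -77/2
G(0) = D - C A^{-1} B = 0 - (-77/2) = 77/2 ≈ 38.5000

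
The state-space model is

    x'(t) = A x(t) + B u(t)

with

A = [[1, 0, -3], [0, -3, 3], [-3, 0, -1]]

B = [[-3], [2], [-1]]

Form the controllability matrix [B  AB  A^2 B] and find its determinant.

AB = [[0], [-9], [10]]
A^2B = [[-30], [57], [-10]]
Controllability matrix C = [B  AB  A^2B] = [[-3, 0, -30], [2, -9, 57], [-1, 10, -10]]
Expanding along the first row, det(C) = (-3)·((-9)·(-10) - 57·10) - 0·(2·(-10) - 57·(-1)) + (-30)·(2·10 - (-9)·(-1)) = (-3)·(-480) - 0·37 + (-30)·11 = 1110
Since det(C) ≠ 0, rank(C) = 3 and the system is completely controllable.

1110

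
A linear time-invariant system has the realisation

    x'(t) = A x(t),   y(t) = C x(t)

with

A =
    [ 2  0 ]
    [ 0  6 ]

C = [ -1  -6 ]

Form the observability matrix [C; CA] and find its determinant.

24

CA = [[-2, -36]]
Observability matrix O = [C; CA] = [[-1, -6], [-2, -36]]
det(O) = (-1)·(-36) - (-6)·(-2) = 36 - 12 = 24
Since det(O) ≠ 0, rank(O) = 2 and the system is completely observable.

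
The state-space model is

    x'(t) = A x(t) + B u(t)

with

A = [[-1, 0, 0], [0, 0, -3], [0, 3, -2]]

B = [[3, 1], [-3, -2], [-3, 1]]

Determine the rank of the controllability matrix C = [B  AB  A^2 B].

3

AB = [[-3, -1], [9, -3], [-3, -8]]
A^2B = [[3, 1], [9, 24], [33, 7]]
Controllability matrix C = [B  AB  A^2B] = [[3, 1, -3, -1, 3, 1], [-3, -2, 9, -3, 9, 24], [-3, 1, -3, -8, 33, 7]]
Take the 3×3 submatrix of C formed by columns 1, 2, 3: [[3, 1, -3], [-3, -2, 9], [-3, 1, -3]]. Its determinant is 3·((-2)·(-3) - 9·1) - 1·((-3)·(-3) - 9·(-3)) + (-3)·((-3)·1 - (-2)·(-3)) = 3·(-3) - 1·36 + (-3)·(-9) = -18 ≠ 0.
So rank(C) ≥ 3; since C has 3 rows, rank(C) = 3.
rank(C) = 3 = n, so the pair (A, B) is completely controllable.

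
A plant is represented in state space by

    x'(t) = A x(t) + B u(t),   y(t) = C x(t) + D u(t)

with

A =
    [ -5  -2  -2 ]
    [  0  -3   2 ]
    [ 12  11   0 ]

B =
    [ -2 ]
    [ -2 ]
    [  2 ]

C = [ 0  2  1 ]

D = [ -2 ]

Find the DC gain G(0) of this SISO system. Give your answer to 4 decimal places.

-27.6000

G(0) = C(-A)^{-1}B + D = -C A^{-1} B + D.
det A = -10, so A^{-1} = (1/-10)·adj(A) = [[11/5, 11/5, 1], [-12/5, -12/5, -1], [-18/5, -31/10, -3/2]]
A^{-1} B = [-34/5, 38/5, 52/5]^T
C A^{-1} B = 128/5
G(0) = D - C A^{-1} B = -2 - (128/5) = -138/5 ≈ -27.6000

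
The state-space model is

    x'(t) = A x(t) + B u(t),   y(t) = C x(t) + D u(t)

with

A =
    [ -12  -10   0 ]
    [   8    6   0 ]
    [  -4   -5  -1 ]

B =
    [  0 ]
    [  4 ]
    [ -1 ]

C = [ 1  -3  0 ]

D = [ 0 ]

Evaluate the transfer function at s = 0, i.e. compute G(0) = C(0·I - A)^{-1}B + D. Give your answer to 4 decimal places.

-23.0000

G(0) = C(-A)^{-1}B + D = -C A^{-1} B + D.
det A = -8, so A^{-1} = (1/-8)·adj(A) = [[3/4, 5/4, 0], [-1, -3/2, 0], [2, 5/2, -1]]
A^{-1} B = [5, -6, 11]^T
C A^{-1} B = 23
G(0) = D - C A^{-1} B = 0 - (23) = -23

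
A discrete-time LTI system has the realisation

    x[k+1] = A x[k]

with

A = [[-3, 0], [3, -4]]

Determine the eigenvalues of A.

-4, -3

det(zI - A) = z^2 - (tr A)z + det A, with tr A = (-3) + (-4) = -7 and det A = (-3)·(-4) - 0·3 = 12 - 0 = 12.
So p(z) = det(zI - A) = z^2 + 7z + 12.
Factor z^2 + 7z + 12: two numbers with sum -7 and product 12 are -3 and -4, so z^2 + 7z + 12 = (z + 3)(z + 4).
Hence p(z) = (z + 3) (z + 4), with roots -4, -3.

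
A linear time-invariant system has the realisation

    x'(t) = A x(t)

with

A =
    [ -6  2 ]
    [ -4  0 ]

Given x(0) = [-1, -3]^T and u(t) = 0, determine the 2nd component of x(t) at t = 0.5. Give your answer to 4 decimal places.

det(sI - A) = s^2 - (tr A)s + det A, with tr A = (-6) + 0 = -6 and det A = (-6)·0 - 2·(-4) = 0 - (-8) = 8.
So p(s) = det(sI - A) = s^2 + 6s + 8.
Factor s^2 + 6s + 8: two numbers with sum -6 and product 8 are -2 and -4, so s^2 + 6s + 8 = (s + 2)(s + 4).
Hence p(s) = (s + 2) (s + 4), with roots -4, -2.
The eigenvalues -4, -2 are distinct and real, so A is diagonalisable and x(t) = e^{At} x(0) = V diag(e^{λ_i t}) V^{-1} x(0), where the columns of V are the eigenvectors.
λ = -4: A - (-4)I = [[-2, 2], [-4, 4]]. Row 1 gives (-2)·v1 + 2·v2 = 0, so take v_1 = [-1, -1]^T.
λ = -2: A - (-2)I = [[-4, 2], [-4, 2]]. Row 1 gives (-4)·v1 + 2·v2 = 0, so take v_2 = [1, 2]^T.
V = [v_1 v_2] = [[-1, 1], [-1, 2]] has det V = -1, so V^{-1} = adj(V)/det V = [[-2, 1], [-1, 1]].
Modal coordinates z(0) = V^{-1} x(0): (-2)·(-1) + 1·(-3) = -1; (-1)·(-1) + 1·(-3) = -2; so z(0) = [-1, -2]^T.
x_2(t) = Σ_i (v_i)_2 · z_i(0) · e^{λ_i t} (row 2 of V times the modal terms).
x_2(0.5) = (-1)·(-1)·e^{-4·0.5} + 2·(-2)·e^{-2·0.5} = 1·0.135335 + (-4)·0.367879 = -1.3362.

-1.3362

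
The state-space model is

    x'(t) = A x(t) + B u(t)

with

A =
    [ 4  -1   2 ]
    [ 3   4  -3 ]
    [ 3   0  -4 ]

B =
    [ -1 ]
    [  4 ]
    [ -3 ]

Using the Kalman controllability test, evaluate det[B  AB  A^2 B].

AB = [[-14], [22], [9]]
A^2B = [[-60], [19], [-78]]
Controllability matrix C = [B  AB  A^2B] = [[-1, -14, -60], [4, 22, 19], [-3, 9, -78]]
Expanding along the first row, det(C) = (-1)·(22·(-78) - 19·9) - (-14)·(4·(-78) - 19·(-3)) + (-60)·(4·9 - 22·(-3)) = (-1)·(-1887) - (-14)·(-255) + (-60)·102 = -7803
Since det(C) ≠ 0, rank(C) = 3 and the system is completely controllable.

-7803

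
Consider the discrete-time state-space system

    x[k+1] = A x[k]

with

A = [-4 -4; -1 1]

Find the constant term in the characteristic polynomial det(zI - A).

For a 2×2 matrix, det(zI - A) = z^2 - (tr A)z + det A.
tr A = -3, det A = -8.
So p(z) = z^2 + 3z - 8.
The constant term is -8.

-8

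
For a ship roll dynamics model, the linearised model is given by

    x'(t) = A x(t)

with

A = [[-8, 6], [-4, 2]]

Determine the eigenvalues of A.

det(sI - A) = s^2 - (tr A)s + det A, with tr A = (-8) + 2 = -6 and det A = (-8)·2 - 6·(-4) = -16 - (-24) = 8.
So p(s) = det(sI - A) = s^2 + 6s + 8.
Factor s^2 + 6s + 8: two numbers with sum -6 and product 8 are -2 and -4, so s^2 + 6s + 8 = (s + 2)(s + 4).
Hence p(s) = (s + 2) (s + 4), with roots -4, -2.
All eigenvalues have negative real part, so the system is asymptotically stable.

-4, -2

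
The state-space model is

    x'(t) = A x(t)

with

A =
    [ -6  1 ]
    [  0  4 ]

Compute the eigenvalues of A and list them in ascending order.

-6, 4

det(sI - A) = s^2 - (tr A)s + det A, with tr A = (-6) + 4 = -2 and det A = (-6)·4 - 1·0 = -24 - 0 = -24.
So p(s) = det(sI - A) = s^2 + 2s - 24.
Factor s^2 + 2s - 24: two numbers with sum -2 and product -24 are 4 and -6, so s^2 + 2s - 24 = (s - 4)(s + 6).
Hence p(s) = (s - 4) (s + 6), with roots -6, 4.
At least one eigenvalue has non-negative real part, so the system is not asymptotically stable.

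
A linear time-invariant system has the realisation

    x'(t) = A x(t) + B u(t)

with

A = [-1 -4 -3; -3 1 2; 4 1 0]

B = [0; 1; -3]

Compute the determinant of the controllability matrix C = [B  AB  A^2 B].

AB = [[5], [-5], [1]]
A^2B = [[12], [-18], [15]]
Controllability matrix C = [B  AB  A^2B] = [[0, 5, 12], [1, -5, -18], [-3, 1, 15]]
Expanding along the first row, det(C) = 0·((-5)·15 - (-18)·1) - 5·(1·15 - (-18)·(-3)) + 12·(1·1 - (-5)·(-3)) = 0·(-57) - 5·(-39) + 12·(-14) = 27
Since det(C) ≠ 0, rank(C) = 3 and the system is completely controllable.

27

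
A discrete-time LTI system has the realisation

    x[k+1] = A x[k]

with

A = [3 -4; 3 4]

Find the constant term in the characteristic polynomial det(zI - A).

24

For a 2×2 matrix, det(zI - A) = z^2 - (tr A)z + det A.
tr A = 7, det A = 24.
So p(z) = z^2 - 7z + 24.
The constant term is 24.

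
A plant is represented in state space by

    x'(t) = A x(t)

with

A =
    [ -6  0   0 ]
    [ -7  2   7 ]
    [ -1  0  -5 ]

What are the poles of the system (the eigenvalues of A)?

det(sI - A) = s^3 - (tr A)s^2 + (M11 + M22 + M33)s - det A, where Mii is the 2×2 principal minor of A obtained by deleting row i and column i.
tr A = (-6) + 2 + (-5) = -9; M11 = 2·(-5) - 7·0 = -10 - 0 = -10; M22 = (-6)·(-5) - 0·(-1) = 30 - 0 = 30; M33 = (-6)·2 - 0·(-7) = -12 - 0 = -12; sum of minors = 8.
det A = (-6)·(2·(-5) - 7·0) - 0·((-7)·(-5) - 7·(-1)) + 0·((-7)·0 - 2·(-1)) = (-6)·(-10) - 0·42 + 0·2 = 60.
So p(s) = det(sI - A) = s^3 + 9s^2 + 8s - 60.
Rational-root test: any integer root divides -60. Testing small divisors, s = 2 works: p(2) = 8 + 36 + 16 + (-60) = 0, so (s - 2) is a factor.
Dividing, p(s) = (s - 2)(s^2 + 11s + 30).
Factor s^2 + 11s + 30: two numbers with sum -11 and product 30 are -5 and -6, so s^2 + 11s + 30 = (s + 5)(s + 6).
Hence p(s) = (s - 2) (s + 5) (s + 6), with roots -6, -5, 2.
At least one eigenvalue has non-negative real part, so the system is not asymptotically stable.

-6, -5, 2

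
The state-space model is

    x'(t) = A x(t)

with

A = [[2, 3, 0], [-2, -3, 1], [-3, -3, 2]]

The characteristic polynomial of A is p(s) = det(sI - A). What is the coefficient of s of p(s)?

1

Expand det(sI - A) for the 3×3 matrix.
p(s) = s^3 - s^2 + s + 3.
(Check: constant term = det(-A) = (-1)^3 det A = 3; coefficient of s^2 = -tr A = -1.)
The coefficient of s is 1.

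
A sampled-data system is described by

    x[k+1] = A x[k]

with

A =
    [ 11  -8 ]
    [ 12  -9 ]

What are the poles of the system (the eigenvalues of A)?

det(zI - A) = z^2 - (tr A)z + det A, with tr A = 11 + (-9) = 2 and det A = 11·(-9) - (-8)·12 = -99 - (-96) = -3.
So p(z) = det(zI - A) = z^2 - 2z - 3.
Factor z^2 - 2z - 3: two numbers with sum 2 and product -3 are 3 and -1, so z^2 - 2z - 3 = (z - 3)(z + 1).
Hence p(z) = (z - 3) (z + 1), with roots -1, 3.

-1, 3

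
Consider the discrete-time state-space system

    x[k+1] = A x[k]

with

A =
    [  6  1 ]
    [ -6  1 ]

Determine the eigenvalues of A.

3, 4

det(zI - A) = z^2 - (tr A)z + det A, with tr A = 6 + 1 = 7 and det A = 6·1 - 1·(-6) = 6 - (-6) = 12.
So p(z) = det(zI - A) = z^2 - 7z + 12.
Factor z^2 - 7z + 12: two numbers with sum 7 and product 12 are 4 and 3, so z^2 - 7z + 12 = (z - 4)(z - 3).
Hence p(z) = (z - 4) (z - 3), with roots 3, 4.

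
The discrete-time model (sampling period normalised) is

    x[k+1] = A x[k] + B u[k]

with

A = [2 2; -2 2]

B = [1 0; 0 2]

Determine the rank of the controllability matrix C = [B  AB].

2

AB = [[2, 4], [-2, 4]]
Controllability matrix C = [B  AB] = [[1, 0, 2, 4], [0, 2, -2, 4]]
Take the 2×2 submatrix of C formed by columns 1, 2: [[1, 0], [0, 2]]. Its determinant is 1·2 - 0·0 = 2 - 0 = 2 ≠ 0.
So rank(C) ≥ 2; since C has 2 rows, rank(C) = 2.
rank(C) = 2 = n, so the pair (A, B) is completely controllable.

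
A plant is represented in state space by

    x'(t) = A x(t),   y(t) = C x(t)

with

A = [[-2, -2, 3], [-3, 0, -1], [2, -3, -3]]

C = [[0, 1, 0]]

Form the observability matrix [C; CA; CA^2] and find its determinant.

CA = [[-3, 0, -1]]
CA^2 = [[4, 9, -6]]
Observability matrix O = [C; CA; CA^2] = [[0, 1, 0], [-3, 0, -1], [4, 9, -6]]
Expanding along the first row, det(O) = 0·(0·(-6) - (-1)·9) - 1·((-3)·(-6) - (-1)·4) + 0·((-3)·9 - 0·4) = 0·9 - 1·22 + 0·(-27) = -22
Since det(O) ≠ 0, rank(O) = 3 and the system is completely observable.

-22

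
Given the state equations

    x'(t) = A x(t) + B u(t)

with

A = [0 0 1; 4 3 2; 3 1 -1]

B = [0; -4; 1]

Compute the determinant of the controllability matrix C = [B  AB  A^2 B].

AB = [[1], [-10], [-5]]
A^2B = [[-5], [-36], [-2]]
Controllability matrix C = [B  AB  A^2B] = [[0, 1, -5], [-4, -10, -36], [1, -5, -2]]
Expanding along the first row, det(C) = 0·((-10)·(-2) - (-36)·(-5)) - 1·((-4)·(-2) - (-36)·1) + (-5)·((-4)·(-5) - (-10)·1) = 0·(-160) - 1·44 + (-5)·30 = -194
Since det(C) ≠ 0, rank(C) = 3 and the system is completely controllable.

-194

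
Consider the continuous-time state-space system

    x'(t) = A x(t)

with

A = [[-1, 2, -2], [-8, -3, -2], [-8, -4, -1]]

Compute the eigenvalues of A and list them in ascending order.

det(sI - A) = s^3 - (tr A)s^2 + (M11 + M22 + M33)s - det A, where Mii is the 2×2 principal minor of A obtained by deleting row i and column i.
tr A = (-1) + (-3) + (-1) = -5; M11 = (-3)·(-1) - (-2)·(-4) = 3 - 8 = -5; M22 = (-1)·(-1) - (-2)·(-8) = 1 - 16 = -15; M33 = (-1)·(-3) - 2·(-8) = 3 - (-16) = 19; sum of minors = -1.
det A = (-1)·((-3)·(-1) - (-2)·(-4)) - 2·((-8)·(-1) - (-2)·(-8)) + (-2)·((-8)·(-4) - (-3)·(-8)) = (-1)·(-5) - 2·(-8) + (-2)·8 = 5.
So p(s) = det(sI - A) = s^3 + 5s^2 - s - 5.
Rational-root test: any integer root divides -5. Testing small divisors, s = -1 works: p(-1) = -1 + 5 + 1 + (-5) = 0, so (s + 1) is a factor.
Dividing, p(s) = (s + 1)(s^2 + 4s - 5).
Factor s^2 + 4s - 5: two numbers with sum -4 and product -5 are 1 and -5, so s^2 + 4s - 5 = (s - 1)(s + 5).
Hence p(s) = (s - 1) (s + 1) (s + 5), with roots -5, -1, 1.
At least one eigenvalue has non-negative real part, so the system is not asymptotically stable.

-5, -1, 1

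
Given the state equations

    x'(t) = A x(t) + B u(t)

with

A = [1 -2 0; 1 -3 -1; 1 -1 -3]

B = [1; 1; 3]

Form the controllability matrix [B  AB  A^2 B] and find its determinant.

68

AB = [[-1], [-5], [-9]]
A^2B = [[9], [23], [31]]
Controllability matrix C = [B  AB  A^2B] = [[1, -1, 9], [1, -5, 23], [3, -9, 31]]
Expanding along the first row, det(C) = 1·((-5)·31 - 23·(-9)) - (-1)·(1·31 - 23·3) + 9·(1·(-9) - (-5)·3) = 1·52 - (-1)·(-38) + 9·6 = 68
Since det(C) ≠ 0, rank(C) = 3 and the system is completely controllable.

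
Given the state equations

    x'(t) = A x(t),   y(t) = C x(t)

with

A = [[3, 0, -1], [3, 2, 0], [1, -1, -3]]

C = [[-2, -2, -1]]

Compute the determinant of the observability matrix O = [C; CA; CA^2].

CA = [[-13, -3, 5]]
CA^2 = [[-43, -11, -2]]
Observability matrix O = [C; CA; CA^2] = [[-2, -2, -1], [-13, -3, 5], [-43, -11, -2]]
Expanding along the first row, det(O) = (-2)·((-3)·(-2) - 5·(-11)) - (-2)·((-13)·(-2) - 5·(-43)) + (-1)·((-13)·(-11) - (-3)·(-43)) = (-2)·61 - (-2)·241 + (-1)·14 = 346
Since det(O) ≠ 0, rank(O) = 3 and the system is completely observable.

346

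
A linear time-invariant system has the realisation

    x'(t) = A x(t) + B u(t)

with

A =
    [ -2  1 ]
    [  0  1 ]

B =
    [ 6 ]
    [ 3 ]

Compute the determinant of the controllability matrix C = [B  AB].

AB = [[-9], [3]]
Controllability matrix C = [B  AB] = [[6, -9], [3, 3]]
det(C) = 6·3 - (-9)·3 = 18 - (-27) = 45
Since det(C) ≠ 0, rank(C) = 2 and the system is completely controllable.

45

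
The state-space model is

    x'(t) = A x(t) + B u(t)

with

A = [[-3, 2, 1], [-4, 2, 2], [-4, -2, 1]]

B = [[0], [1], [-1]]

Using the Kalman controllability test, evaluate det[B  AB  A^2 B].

AB = [[1], [0], [-3]]
A^2B = [[-6], [-10], [-7]]
Controllability matrix C = [B  AB  A^2B] = [[0, 1, -6], [1, 0, -10], [-1, -3, -7]]
Expanding along the first row, det(C) = 0·(0·(-7) - (-10)·(-3)) - 1·(1·(-7) - (-10)·(-1)) + (-6)·(1·(-3) - 0·(-1)) = 0·(-30) - 1·(-17) + (-6)·(-3) = 35
Since det(C) ≠ 0, rank(C) = 3 and the system is completely controllable.

35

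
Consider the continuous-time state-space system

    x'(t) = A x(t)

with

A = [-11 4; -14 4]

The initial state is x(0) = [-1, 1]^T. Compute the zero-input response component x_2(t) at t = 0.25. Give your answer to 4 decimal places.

det(sI - A) = s^2 - (tr A)s + det A, with tr A = (-11) + 4 = -7 and det A = (-11)·4 - 4·(-14) = -44 - (-56) = 12.
So p(s) = det(sI - A) = s^2 + 7s + 12.
Factor s^2 + 7s + 12: two numbers with sum -7 and product 12 are -3 and -4, so s^2 + 7s + 12 = (s + 3)(s + 4).
Hence p(s) = (s + 3) (s + 4), with roots -4, -3.
The eigenvalues -4, -3 are distinct and real, so A is diagonalisable and x(t) = e^{At} x(0) = V diag(e^{λ_i t}) V^{-1} x(0), where the columns of V are the eigenvectors.
λ = -4: A - (-4)I = [[-7, 4], [-14, 8]]. Row 1 gives (-7)·v1 + 4·v2 = 0, so take v_1 = [-4, -7]^T.
λ = -3: A - (-3)I = [[-8, 4], [-14, 7]]. Row 1 gives (-8)·v1 + 4·v2 = 0, so take v_2 = [-1, -2]^T.
V = [v_1 v_2] = [[-4, -1], [-7, -2]] has det V = 1, so V^{-1} = adj(V)/det V = [[-2, 1], [7, -4]].
Modal coordinates z(0) = V^{-1} x(0): (-2)·(-1) + 1·1 = 3; 7·(-1) + (-4)·1 = -11; so z(0) = [3, -11]^T.
x_2(t) = Σ_i (v_i)_2 · z_i(0) · e^{λ_i t} (row 2 of V times the modal terms).
x_2(0.25) = (-7)·3·e^{-4·0.25} + (-2)·(-11)·e^{-3·0.25} = (-21)·0.367879 + 22·0.472367 = 2.6666.

2.6666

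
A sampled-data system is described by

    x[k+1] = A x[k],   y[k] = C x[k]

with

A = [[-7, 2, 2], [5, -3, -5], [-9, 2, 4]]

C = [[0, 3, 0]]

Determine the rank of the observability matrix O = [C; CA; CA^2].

CA = [[15, -9, -15]]
CA^2 = [[-15, 27, 15]]
Observability matrix O = [C; CA; CA^2] = [[0, 3, 0], [15, -9, -15], [-15, 27, 15]]
The columns c1, c2, c3 of O are linearly dependent: c1 + c3 = 0 (check each entry), so rank(O) ≤ 2.
The 2×2 minor from rows 1, 2, columns 1, 2 is 0·(-9) - 3·15 = 0 - 45 = -45 ≠ 0, so rank(O) = 2.
rank(O) = 2 < n = 3, so the pair (A, C) is not completely observable.

2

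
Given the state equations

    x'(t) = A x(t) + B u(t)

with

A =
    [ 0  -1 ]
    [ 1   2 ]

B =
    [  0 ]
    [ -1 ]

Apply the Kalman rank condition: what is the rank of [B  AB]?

AB = [[1], [-2]]
Controllability matrix C = [B  AB] = [[0, 1], [-1, -2]]
det(C) = 0·(-2) - 1·(-1) = 0 - (-1) = 1 ≠ 0, so rank(C) = 2.
rank(C) = 2 = n, so the pair (A, B) is completely controllable.

2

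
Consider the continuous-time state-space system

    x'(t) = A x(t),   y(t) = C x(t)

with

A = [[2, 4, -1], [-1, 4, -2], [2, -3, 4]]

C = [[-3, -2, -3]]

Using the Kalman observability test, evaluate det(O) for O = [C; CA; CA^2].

CA = [[-10, -11, -5]]
CA^2 = [[-19, -69, 12]]
Observability matrix O = [C; CA; CA^2] = [[-3, -2, -3], [-10, -11, -5], [-19, -69, 12]]
Expanding along the first row, det(O) = (-3)·((-11)·12 - (-5)·(-69)) - (-2)·((-10)·12 - (-5)·(-19)) + (-3)·((-10)·(-69) - (-11)·(-19)) = (-3)·(-477) - (-2)·(-215) + (-3)·481 = -442
Since det(O) ≠ 0, rank(O) = 3 and the system is completely observable.

-442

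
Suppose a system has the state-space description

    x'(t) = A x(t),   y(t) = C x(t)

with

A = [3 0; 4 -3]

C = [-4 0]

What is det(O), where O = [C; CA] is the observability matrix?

CA = [[-12, 0]]
Observability matrix O = [C; CA] = [[-4, 0], [-12, 0]]
det(O) = (-4)·0 - 0·(-12) = 0 - 0 = 0
Since det(O) = 0, rank(O) < 2 and the system is not completely observable.

0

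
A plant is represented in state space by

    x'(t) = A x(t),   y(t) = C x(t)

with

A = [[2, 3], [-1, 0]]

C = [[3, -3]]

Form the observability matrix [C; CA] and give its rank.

2

CA = [[9, 9]]
Observability matrix O = [C; CA] = [[3, -3], [9, 9]]
det(O) = 3·9 - (-3)·9 = 27 - (-27) = 54 ≠ 0, so rank(O) = 2.
rank(O) = 2 = n, so the pair (A, C) is completely observable.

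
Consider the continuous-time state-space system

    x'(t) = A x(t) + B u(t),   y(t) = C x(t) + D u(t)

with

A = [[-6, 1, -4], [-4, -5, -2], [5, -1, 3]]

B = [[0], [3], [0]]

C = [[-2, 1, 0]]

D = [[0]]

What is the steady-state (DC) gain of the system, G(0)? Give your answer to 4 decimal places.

0.0000

G(0) = C(-A)^{-1}B + D = -C A^{-1} B + D.
det A = -12, so A^{-1} = (1/-12)·adj(A) = [[17/12, -1/12, 11/6], [-1/6, -1/6, -1/3], [-29/12, 1/12, -17/6]]
A^{-1} B = [-1/4, -1/2, 1/4]^T
C A^{-1} B = 0
G(0) = D - C A^{-1} B = 0 - (0) = 0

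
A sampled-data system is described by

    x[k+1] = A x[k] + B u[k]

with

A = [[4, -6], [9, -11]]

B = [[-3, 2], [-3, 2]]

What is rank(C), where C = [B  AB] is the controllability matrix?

AB = [[6, -4], [6, -4]]
Controllability matrix C = [B  AB] = [[-3, 2, 6, -4], [-3, 2, 6, -4]]
Every column of C is a scalar multiple of column 1 = [-3, -3] (multipliers 1, -2/3, -2, 4/3), so the columns span a one-dimensional space.
C ≠ 0, hence rank(C) = 1.
rank(C) = 1 < n = 2, so the pair (A, B) is not completely controllable.

1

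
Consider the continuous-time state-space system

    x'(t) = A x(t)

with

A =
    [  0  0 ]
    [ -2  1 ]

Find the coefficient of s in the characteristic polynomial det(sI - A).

-1

For a 2×2 matrix, det(sI - A) = s^2 - (tr A)s + det A.
tr A = 1, det A = 0.
So p(s) = s^2 - s.
The coefficient of s is -1.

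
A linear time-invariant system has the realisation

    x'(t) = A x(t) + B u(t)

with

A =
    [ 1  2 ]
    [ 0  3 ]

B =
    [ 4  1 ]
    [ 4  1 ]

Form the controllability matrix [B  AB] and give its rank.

1

AB = [[12, 3], [12, 3]]
Controllability matrix C = [B  AB] = [[4, 1, 12, 3], [4, 1, 12, 3]]
Every column of C is a scalar multiple of column 1 = [4, 4] (multipliers 1, 1/4, 3, 3/4), so the columns span a one-dimensional space.
C ≠ 0, hence rank(C) = 1.
rank(C) = 1 < n = 2, so the pair (A, B) is not completely controllable.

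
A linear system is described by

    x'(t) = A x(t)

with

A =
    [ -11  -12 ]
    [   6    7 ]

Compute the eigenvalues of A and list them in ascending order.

-5, 1

det(sI - A) = s^2 - (tr A)s + det A, with tr A = (-11) + 7 = -4 and det A = (-11)·7 - (-12)·6 = -77 - (-72) = -5.
So p(s) = det(sI - A) = s^2 + 4s - 5.
Factor s^2 + 4s - 5: two numbers with sum -4 and product -5 are 1 and -5, so s^2 + 4s - 5 = (s - 1)(s + 5).
Hence p(s) = (s - 1) (s + 5), with roots -5, 1.
At least one eigenvalue has non-negative real part, so the system is not asymptotically stable.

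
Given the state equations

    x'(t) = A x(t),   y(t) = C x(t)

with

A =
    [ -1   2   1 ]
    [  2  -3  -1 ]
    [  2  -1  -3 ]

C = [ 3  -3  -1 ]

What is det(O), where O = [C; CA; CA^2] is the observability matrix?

CA = [[-11, 16, 9]]
CA^2 = [[61, -79, -54]]
Observability matrix O = [C; CA; CA^2] = [[3, -3, -1], [-11, 16, 9], [61, -79, -54]]
Expanding along the first row, det(O) = 3·(16·(-54) - 9·(-79)) - (-3)·((-11)·(-54) - 9·61) + (-1)·((-11)·(-79) - 16·61) = 3·(-153) - (-3)·45 + (-1)·(-107) = -217
Since det(O) ≠ 0, rank(O) = 3 and the system is completely observable.

-217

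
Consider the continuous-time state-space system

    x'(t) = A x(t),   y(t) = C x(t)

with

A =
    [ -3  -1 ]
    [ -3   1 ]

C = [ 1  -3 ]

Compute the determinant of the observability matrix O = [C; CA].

14

CA = [[6, -4]]
Observability matrix O = [C; CA] = [[1, -3], [6, -4]]
det(O) = 1·(-4) - (-3)·6 = -4 - (-18) = 14
Since det(O) ≠ 0, rank(O) = 2 and the system is completely observable.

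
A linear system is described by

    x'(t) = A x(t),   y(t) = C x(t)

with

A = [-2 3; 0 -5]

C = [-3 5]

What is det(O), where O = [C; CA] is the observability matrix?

CA = [[6, -34]]
Observability matrix O = [C; CA] = [[-3, 5], [6, -34]]
det(O) = (-3)·(-34) - 5·6 = 102 - 30 = 72
Since det(O) ≠ 0, rank(O) = 2 and the system is completely observable.

72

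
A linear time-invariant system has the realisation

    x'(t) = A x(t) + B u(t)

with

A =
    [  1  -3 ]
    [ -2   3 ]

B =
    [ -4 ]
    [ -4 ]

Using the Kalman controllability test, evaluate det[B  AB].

48

AB = [[8], [-4]]
Controllability matrix C = [B  AB] = [[-4, 8], [-4, -4]]
det(C) = (-4)·(-4) - 8·(-4) = 16 - (-32) = 48
Since det(C) ≠ 0, rank(C) = 2 and the system is completely controllable.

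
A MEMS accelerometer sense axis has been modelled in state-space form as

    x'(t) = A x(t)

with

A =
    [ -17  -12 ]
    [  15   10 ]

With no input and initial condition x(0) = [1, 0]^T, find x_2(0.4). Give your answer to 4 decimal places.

1.5700

det(sI - A) = s^2 - (tr A)s + det A, with tr A = (-17) + 10 = -7 and det A = (-17)·10 - (-12)·15 = -170 - (-180) = 10.
So p(s) = det(sI - A) = s^2 + 7s + 10.
Factor s^2 + 7s + 10: two numbers with sum -7 and product 10 are -2 and -5, so s^2 + 7s + 10 = (s + 2)(s + 5).
Hence p(s) = (s + 2) (s + 5), with roots -5, -2.
The eigenvalues -5, -2 are distinct and real, so A is diagonalisable and x(t) = e^{At} x(0) = V diag(e^{λ_i t}) V^{-1} x(0), where the columns of V are the eigenvectors.
λ = -5: A - (-5)I = [[-12, -12], [15, 15]]. Row 1 gives (-12)·v1 + (-12)·v2 = 0, so take v_1 = [-1, 1]^T.
λ = -2: A - (-2)I = [[-15, -12], [15, 12]]. Row 1 gives (-15)·v1 + (-12)·v2 = 0, so take v_2 = [4, -5]^T.
V = [v_1 v_2] = [[-1, 4], [1, -5]] has det V = 1, so V^{-1} = adj(V)/det V = [[-5, -4], [-1, -1]].
Modal coordinates z(0) = V^{-1} x(0): (-5)·1 + (-4)·0 = -5; (-1)·1 + (-1)·0 = -1; so z(0) = [-5, -1]^T.
x_2(t) = Σ_i (v_i)_2 · z_i(0) · e^{λ_i t} (row 2 of V times the modal terms).
x_2(0.4) = 1·(-5)·e^{-5·0.4} + (-5)·(-1)·e^{-2·0.4} = (-5)·0.135335 + 5·0.449329 = 1.5700.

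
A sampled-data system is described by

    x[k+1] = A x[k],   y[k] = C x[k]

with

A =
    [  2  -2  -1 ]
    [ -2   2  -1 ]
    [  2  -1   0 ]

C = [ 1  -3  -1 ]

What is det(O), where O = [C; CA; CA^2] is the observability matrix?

-155

CA = [[6, -7, 2]]
CA^2 = [[30, -28, 1]]
Observability matrix O = [C; CA; CA^2] = [[1, -3, -1], [6, -7, 2], [30, -28, 1]]
Expanding along the first row, det(O) = 1·((-7)·1 - 2·(-28)) - (-3)·(6·1 - 2·30) + (-1)·(6·(-28) - (-7)·30) = 1·49 - (-3)·(-54) + (-1)·42 = -155
Since det(O) ≠ 0, rank(O) = 3 and the system is completely observable.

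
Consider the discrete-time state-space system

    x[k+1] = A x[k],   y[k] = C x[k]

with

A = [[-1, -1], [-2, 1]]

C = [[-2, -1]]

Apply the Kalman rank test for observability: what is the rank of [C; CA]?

CA = [[4, 1]]
Observability matrix O = [C; CA] = [[-2, -1], [4, 1]]
det(O) = (-2)·1 - (-1)·4 = -2 - (-4) = 2 ≠ 0, so rank(O) = 2.
rank(O) = 2 = n, so the pair (A, C) is completely observable.

2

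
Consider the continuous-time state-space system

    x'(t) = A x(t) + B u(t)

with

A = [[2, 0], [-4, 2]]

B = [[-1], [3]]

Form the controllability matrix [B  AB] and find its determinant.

-4

AB = [[-2], [10]]
Controllability matrix C = [B  AB] = [[-1, -2], [3, 10]]
det(C) = (-1)·10 - (-2)·3 = -10 - (-6) = -4
Since det(C) ≠ 0, rank(C) = 2 and the system is completely controllable.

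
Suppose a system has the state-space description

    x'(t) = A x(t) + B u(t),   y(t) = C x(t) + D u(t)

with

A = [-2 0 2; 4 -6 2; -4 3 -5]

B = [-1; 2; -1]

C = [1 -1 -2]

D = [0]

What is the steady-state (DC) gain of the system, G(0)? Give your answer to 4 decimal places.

-0.8333

G(0) = C(-A)^{-1}B + D = -C A^{-1} B + D.
det A = -72, so A^{-1} = (1/-72)·adj(A) = [[-1/3, -1/12, -1/6], [-1/6, -1/4, -1/6], [1/6, -1/12, -1/6]]
A^{-1} B = [1/3, -1/6, -1/6]^T
C A^{-1} B = 5/6
G(0) = D - C A^{-1} B = 0 - (5/6) = -5/6 ≈ -0.8333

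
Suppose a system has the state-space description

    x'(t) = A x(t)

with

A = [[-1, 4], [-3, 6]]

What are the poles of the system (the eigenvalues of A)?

2, 3

det(sI - A) = s^2 - (tr A)s + det A, with tr A = (-1) + 6 = 5 and det A = (-1)·6 - 4·(-3) = -6 - (-12) = 6.
So p(s) = det(sI - A) = s^2 - 5s + 6.
Factor s^2 - 5s + 6: two numbers with sum 5 and product 6 are 3 and 2, so s^2 - 5s + 6 = (s - 3)(s - 2).
Hence p(s) = (s - 3) (s - 2), with roots 2, 3.
At least one eigenvalue has non-negative real part, so the system is not asymptotically stable.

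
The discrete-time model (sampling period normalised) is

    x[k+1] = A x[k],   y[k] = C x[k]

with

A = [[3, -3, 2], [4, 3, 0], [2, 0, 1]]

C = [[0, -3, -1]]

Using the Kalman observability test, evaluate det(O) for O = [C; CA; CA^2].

1908

CA = [[-14, -9, -1]]
CA^2 = [[-80, 15, -29]]
Observability matrix O = [C; CA; CA^2] = [[0, -3, -1], [-14, -9, -1], [-80, 15, -29]]
Expanding along the first row, det(O) = 0·((-9)·(-29) - (-1)·15) - (-3)·((-14)·(-29) - (-1)·(-80)) + (-1)·((-14)·15 - (-9)·(-80)) = 0·276 - (-3)·326 + (-1)·(-930) = 1908
Since det(O) ≠ 0, rank(O) = 3 and the system is completely observable.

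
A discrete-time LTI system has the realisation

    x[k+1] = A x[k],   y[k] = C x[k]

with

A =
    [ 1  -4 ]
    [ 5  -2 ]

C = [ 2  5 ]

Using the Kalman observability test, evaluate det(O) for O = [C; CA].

CA = [[27, -18]]
Observability matrix O = [C; CA] = [[2, 5], [27, -18]]
det(O) = 2·(-18) - 5·27 = -36 - 135 = -171
Since det(O) ≠ 0, rank(O) = 2 and the system is completely observable.

-171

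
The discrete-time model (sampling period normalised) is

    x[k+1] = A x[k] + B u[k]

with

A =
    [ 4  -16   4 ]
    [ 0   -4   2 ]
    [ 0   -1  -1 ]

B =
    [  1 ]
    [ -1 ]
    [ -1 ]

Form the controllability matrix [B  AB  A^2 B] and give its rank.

AB = [[16], [2], [2]]
A^2B = [[40], [-4], [-4]]
Controllability matrix C = [B  AB  A^2B] = [[1, 16, 40], [-1, 2, -4], [-1, 2, -4]]
The rows r1, r2, r3 of C are linearly dependent: -r2 + r3 = 0 (check each entry), so rank(C) ≤ 2.
The 2×2 minor from rows 1, 2, columns 1, 2 is 1·2 - 16·(-1) = 2 - (-16) = 18 ≠ 0, so rank(C) = 2.
rank(C) = 2 < n = 3, so the pair (A, B) is not completely controllable.

2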